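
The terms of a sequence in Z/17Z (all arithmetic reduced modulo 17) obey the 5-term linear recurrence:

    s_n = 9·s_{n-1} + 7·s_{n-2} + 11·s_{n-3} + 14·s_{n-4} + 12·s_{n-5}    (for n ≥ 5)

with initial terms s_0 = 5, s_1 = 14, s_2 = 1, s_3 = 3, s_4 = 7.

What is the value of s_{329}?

s_5 = 9·7 + 7·3 + 11·1 + 14·14 + 12·5 = 11
s_6 = 9·11 + 7·7 + 11·3 + 14·1 + 12·14 = 6
s_7 = 9·6 + 7·11 + 11·7 + 14·3 + 12·1 = 7
s_8 = 9·7 + 7·6 + 11·11 + 14·7 + 12·3 = 3
s_9 = 9·3 + 7·7 + 11·6 + 14·11 + 12·7 = 6
s_10 = 9·6 + 7·3 + 11·7 + 14·6 + 12·11 = 11
Continuing the recurrence:
  s_11 = 4;  s_12 = 16;  s_13 = 5;  s_14 = 2;  s_15 = 9;  s_16 = 14
  s_17 = 14;  s_18 = 3;  s_19 = 4;  s_20 = 5;  s_21 = 11;  s_22 = 14
  s_23 = 10;  s_24 = 2;  s_25 = 14;  s_26 = 0;  s_27 = 3;  s_28 = 6
  s_29 = 6;  s_30 = 8;  s_31 = 1;  s_32 = 13;  s_33 = 11;  s_34 = 11
  s_35 = 4;  s_36 = 3;  s_37 = 10;  s_38 = 16;  s_39 = 10;  s_40 = 11
  s_41 = 11;  s_42 = 1;  s_43 = 12;  s_44 = 0;  s_45 = 7;  s_46 = 1
  s_47 = 0;  s_48 = 7;  s_49 = 2;  s_50 = 12;  s_51 = 7;  s_52 = 12
  s_53 = 10;  s_54 = 1;  s_55 = 11;  s_56 = 9;  s_57 = 11;  s_58 = 9
  s_59 = 15;  s_60 = 16;  s_61 = 15;  s_62 = 7;  s_63 = 16;  s_64 = 14
  s_65 = 3;  s_66 = 1;  s_67 = 16;  s_68 = 11;  s_69 = 7;  s_70 = 9
  s_71 = 11;  s_72 = 7;  s_73 = 10;  s_74 = 11;  s_75 = 15;  s_76 = 8
  s_77 = 12;  s_78 = 8;  s_79 = 8;  s_80 = 8;  s_81 = 4;  s_82 = 11
  s_83 = 15;  s_84 = 5;  s_85 = 15;  s_86 = 10;  s_87 = 14;  s_88 = 16
  s_89 = 10;  s_90 = 13;  s_91 = 16;  s_92 = 6;  s_93 = 12;  s_94 = 16
  s_95 = 11;  s_96 = 7;  s_97 = 12;  s_98 = 0;  s_99 = 14;  s_100 = 12
  s_101 = 16;  s_102 = 16;  s_103 = 6;  s_104 = 15;  s_105 = 7;  s_106 = 4
  s_107 = 16;  s_108 = 4;  s_109 = 11;  s_110 = 1;  s_111 = 11;  s_112 = 16
  s_113 = 9;  s_114 = 1;  s_115 = 6;  s_116 = 6;  s_117 = 0;  s_118 = 9
  s_119 = 5;  s_120 = 9;  s_121 = 15;  s_122 = 5;  s_123 = 2;  s_124 = 13
  s_125 = 11;  s_126 = 3;  s_127 = 12;  s_128 = 14;  s_129 = 9;  s_130 = 9
  s_131 = 9;  s_132 = 5;  s_133 = 8;  s_134 = 15;  s_135 = 4;  s_136 = 16
  s_137 = 16;  s_138 = 11;  s_139 = 11;  s_140 = 12;  s_141 = 8;  s_142 = 11
  s_143 = 12;  s_144 = 12;  s_145 = 8;  s_146 = 11;  s_147 = 9;  s_148 = 14
  s_149 = 5;  s_150 = 16;  s_151 = 13;  s_152 = 10;  s_153 = 0;  s_154 = 4
  s_155 = 10;  s_156 = 6;  s_157 = 16;  s_158 = 12;  s_159 = 15;  s_160 = 4
  s_161 = 8;  s_162 = 13;  s_163 = 10;  s_164 = 12;  s_165 = 5;  s_166 = 7
  s_167 = 16;  s_168 = 9;  s_169 = 8;  s_170 = 10;  s_171 = 9;  s_172 = 13
  s_173 = 0;  s_174 = 1;  s_175 = 7;  s_176 = 3;  s_177 = 5;  s_178 = 4
  s_179 = 10;  s_180 = 10;  s_181 = 4;  s_182 = 9;  s_183 = 16;  s_184 = 1
  s_185 = 5;  s_186 = 11;  s_187 = 1;  s_188 = 7;  s_189 = 1;  s_190 = 11
  s_191 = 6;  s_192 = 14;  s_193 = 13;  s_194 = 5;  s_195 = 13;  s_196 = 2
  s_197 = 4;  s_198 = 11;  s_199 = 0;  s_200 = 16;  s_201 = 5;  s_202 = 2
  s_203 = 4;  s_204 = 6;  s_205 = 9;  s_206 = 0;  s_207 = 5;  s_208 = 4
  s_209 = 14;  s_210 = 11;  s_211 = 5;  s_212 = 1;  s_213 = 1;  s_214 = 2
  s_215 = 0;  s_216 = 14;  s_217 = 4;  s_218 = 4;  s_219 = 4;  s_220 = 15
  s_221 = 6;  s_222 = 1;  s_223 = 14;  s_224 = 15;  s_225 = 15;  s_226 = 4
  s_227 = 4;  s_228 = 12;  s_229 = 9;  s_230 = 3;  s_231 = 3;  s_232 = 6
  s_233 = 4;  s_234 = 6;  s_235 = 5;  s_236 = 13;  s_237 = 6;  s_238 = 9
  s_239 = 0;  s_240 = 14;  s_241 = 6;  s_242 = 10;  s_243 = 3;  s_244 = 2
  s_245 = 10;  s_246 = 9;  s_247 = 12;  s_248 = 5;  s_249 = 1;  s_250 = 14
  s_251 = 5;  s_252 = 11;  s_253 = 5;  s_254 = 11;  s_255 = 0;  s_256 = 6
  s_257 = 3;  s_258 = 11;  s_259 = 12;  s_260 = 13;  s_261 = 11;  s_262 = 2
  s_263 = 11;  s_264 = 16;  s_265 = 9;  s_266 = 15;  s_267 = 8;  s_268 = 3
  s_269 = 5;  s_270 = 13;  s_271 = 1;  s_272 = 4;  s_273 = 3;  s_274 = 2
  s_275 = 15;  s_276 = 12;  s_277 = 2;  s_278 = 8;  s_279 = 10;  s_280 = 6
  s_281 = 10;  s_282 = 4;  s_283 = 0;  s_284 = 2;  s_285 = 2;  s_286 = 4
  s_287 = 1;  s_288 = 2;  s_289 = 2;  s_290 = 4;  s_291 = 15;  s_292 = 4
  s_293 = 16;  s_294 = 9;  s_295 = 2;  s_296 = 0;  s_297 = 11;  s_298 = 14
  s_299 = 16;  s_300 = 13;  s_301 = 10;  s_302 = 5;  s_303 = 4;  s_304 = 11
  s_305 = 2;  s_306 = 6;  s_307 = 16;  s_308 = 2;  s_309 = 16;  s_310 = 0
  s_311 = 5;  s_312 = 16;  s_313 = 2;  s_314 = 3;  s_315 = 15;  s_316 = 3
  s_317 = 11;  s_318 = 11;  s_319 = 13;  s_320 = 10;  s_321 = 16;  s_322 = 14
  s_323 = 16;  s_324 = 0;  s_325 = 15;  s_326 = 2;  s_327 = 5
s_328 = 9·5 + 7·2 + 11·15 + 14·0 + 12·16 = 8
s_329 = 9·8 + 7·5 + 11·2 + 14·15 + 12·0 = 16

16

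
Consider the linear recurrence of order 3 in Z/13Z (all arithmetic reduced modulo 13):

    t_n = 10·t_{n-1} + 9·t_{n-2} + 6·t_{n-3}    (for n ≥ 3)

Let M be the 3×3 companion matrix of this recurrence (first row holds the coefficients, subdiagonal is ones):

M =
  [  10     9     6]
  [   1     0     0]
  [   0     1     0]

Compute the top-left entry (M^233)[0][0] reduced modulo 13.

11

(M^233)[0][0] is the top entry after applying M 233 times to the unit state (1, 0, 0). Equivalently it is h_{235} for the auxiliary sequence (h_n) obeying the same recurrence with h_2 = 1 and h_i = 0 for 0 ≤ i < 2:
h_3 = 10·1 + 9·0 + 6·0 = 10
h_4 = 10·10 + 9·1 + 6·0 = 5
h_5 = 10·5 + 9·10 + 6·1 = 3
h_6 = 10·3 + 9·5 + 6·10 = 5
h_7 = 10·5 + 9·3 + 6·5 = 3
h_8 = 10·3 + 9·5 + 6·3 = 2
Continuing the recurrence:
  h_9 = 12;  h_10 = 0;  h_11 = 3;  h_12 = 11;  h_13 = 7;  h_14 = 5
  h_15 = 10;  h_16 = 5;  h_17 = 1;  h_18 = 11;  h_19 = 6;  h_20 = 9
  h_21 = 2;  h_22 = 7;  h_23 = 12;  h_24 = 0;  h_25 = 7;  h_26 = 12
  h_27 = 1;  h_28 = 4;  h_29 = 4;  h_30 = 4;  h_31 = 9;  h_32 = 7
  h_33 = 6;  h_34 = 8;  h_35 = 7;  h_36 = 9;  h_37 = 6;  h_38 = 1
  h_39 = 1;  h_40 = 3;  h_41 = 6;  h_42 = 2;  h_43 = 1;  h_44 = 12
  h_45 = 11;  h_46 = 3;  h_47 = 6;  h_48 = 10;  h_49 = 3;  h_50 = 0
  h_51 = 9;  h_52 = 4;  h_53 = 4;  h_54 = 0;  h_55 = 8;  h_56 = 0
  h_57 = 7;  h_58 = 1;  h_59 = 8;  h_60 = 1;  h_61 = 10;  h_62 = 1
  h_63 = 2;  h_64 = 11;  h_65 = 4;  h_66 = 8;  h_67 = 0;  h_68 = 5
  h_69 = 7;  h_70 = 11;  h_71 = 8;  h_72 = 0;  h_73 = 8;  h_74 = 11
  h_75 = 0;  h_76 = 4;  h_77 = 2;  h_78 = 4;  h_79 = 4;  h_80 = 10
  h_81 = 4;  h_82 = 11;  h_83 = 11;  h_84 = 12;  h_85 = 12;  h_86 = 8
  h_87 = 0;  h_88 = 1;  h_89 = 6;  h_90 = 4;  h_91 = 9;  h_92 = 6
  h_93 = 9;  h_94 = 3;  h_95 = 4;  h_96 = 4;  h_97 = 3;  h_98 = 12
  h_99 = 2;  h_100 = 3;  h_101 = 3;  h_102 = 4;  h_103 = 7;  h_104 = 7
  h_105 = 1;  h_106 = 11;  h_107 = 5;  h_108 = 12;  h_109 = 10;  h_110 = 4
  h_111 = 7;  h_112 = 10;  h_113 = 5;  h_114 = 0;  h_115 = 1;  h_116 = 1
  h_117 = 6;  h_118 = 10;  h_119 = 4;  h_120 = 10;  h_121 = 1;  h_122 = 7
  h_123 = 9;  h_124 = 3;  h_125 = 10;  h_126 = 12;  h_127 = 7;  h_128 = 4
  h_129 = 6;  h_130 = 8;  h_131 = 2;  h_132 = 11;  h_133 = 7;  h_134 = 12
  h_135 = 2;  h_136 = 1;  h_137 = 9;  h_138 = 7;  h_139 = 1;  h_140 = 10
  h_141 = 8;  h_142 = 7;  h_143 = 7;  h_144 = 12;  h_145 = 4;  h_146 = 8
  h_147 = 6;  h_148 = 0;  h_149 = 11;  h_150 = 3;  h_151 = 12;  h_152 = 5
  h_153 = 7;  h_154 = 5;  h_155 = 0;  h_156 = 9;  h_157 = 3;  h_158 = 7
  h_159 = 8;  h_160 = 5;  h_161 = 8;  h_162 = 4;  h_163 = 12;  h_164 = 9
  h_165 = 1;  h_166 = 7;  h_167 = 3;  h_168 = 8;  h_169 = 6;  h_170 = 7
  h_171 = 3;  h_172 = 12;  h_173 = 7;  h_174 = 1;  h_175 = 2;  h_176 = 6
  h_177 = 6;  h_178 = 9;  h_179 = 11;  h_180 = 6;  h_181 = 5;  h_182 = 1
  h_183 = 0;  h_184 = 0;  h_185 = 6;  h_186 = 8;  h_187 = 4;  h_188 = 5
  h_189 = 4;  h_190 = 5;  h_191 = 12;  h_192 = 7;  h_193 = 0;  h_194 = 5
  h_195 = 1;  h_196 = 3;  h_197 = 4;  h_198 = 8;  h_199 = 4;  h_200 = 6
  h_201 = 1;  h_202 = 10;  h_203 = 2;  h_204 = 12;  h_205 = 3;  h_206 = 7
  h_207 = 0;  h_208 = 3;  h_209 = 7;  h_210 = 6;  h_211 = 11;  h_212 = 11
  h_213 = 11;  h_214 = 2;  h_215 = 3;  h_216 = 10;  h_217 = 9;  h_218 = 3
  h_219 = 2;  h_220 = 10;  h_221 = 6;  h_222 = 6;  h_223 = 5;  h_224 = 10
  h_225 = 12;  h_226 = 6;  h_227 = 7;  h_228 = 1;  h_229 = 5;  h_230 = 10
  h_231 = 8;  h_232 = 5;  h_233 = 0
h_234 = 10·0 + 9·5 + 6·8 = 2
h_235 = 10·2 + 9·0 + 6·5 = 11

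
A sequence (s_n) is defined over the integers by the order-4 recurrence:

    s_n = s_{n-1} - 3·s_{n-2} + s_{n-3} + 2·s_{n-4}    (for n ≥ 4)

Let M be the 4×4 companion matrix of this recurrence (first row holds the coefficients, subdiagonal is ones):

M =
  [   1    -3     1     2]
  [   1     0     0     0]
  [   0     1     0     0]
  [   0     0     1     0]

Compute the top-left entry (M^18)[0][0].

45934

(M^18)[0][0] is the top entry after applying M 18 times to the unit state (1, 0, 0, 0). Equivalently it is h_{21} for the auxiliary sequence (h_n) obeying the same recurrence with h_3 = 1 and h_i = 0 for 0 ≤ i < 3:
h_4 = 1·1 + -3·0 + 1·0 + 2·0 = 1
h_5 = 1·1 + -3·1 + 1·0 + 2·0 = -2
h_6 = 1·-2 + -3·1 + 1·1 + 2·0 = -4
h_7 = 1·-4 + -3·-2 + 1·1 + 2·1 = 5
h_8 = 1·5 + -3·-4 + 1·-2 + 2·1 = 17
h_9 = 1·17 + -3·5 + 1·-4 + 2·-2 = -6
h_10 = 1·-6 + -3·17 + 1·5 + 2·-4 = -60
h_11 = 1·-60 + -3·-6 + 1·17 + 2·5 = -15
h_12 = 1·-15 + -3·-60 + 1·-6 + 2·17 = 193
h_13 = 1·193 + -3·-15 + 1·-60 + 2·-6 = 166
h_14 = 1·166 + -3·193 + 1·-15 + 2·-60 = -548
h_15 = 1·-548 + -3·166 + 1·193 + 2·-15 = -883
h_16 = 1·-883 + -3·-548 + 1·166 + 2·193 = 1313
h_17 = 1·1313 + -3·-883 + 1·-548 + 2·166 = 3746
h_18 = 1·3746 + -3·1313 + 1·-883 + 2·-548 = -2172
h_19 = 1·-2172 + -3·3746 + 1·1313 + 2·-883 = -13863
h_20 = 1·-13863 + -3·-2172 + 1·3746 + 2·1313 = -975
h_21 = 1·-975 + -3·-13863 + 1·-2172 + 2·3746 = 45934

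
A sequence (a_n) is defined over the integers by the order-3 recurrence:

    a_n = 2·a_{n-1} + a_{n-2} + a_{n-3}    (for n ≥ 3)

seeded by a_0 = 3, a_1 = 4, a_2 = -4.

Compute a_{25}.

a_3 = 2·-4 + 1·4 + 1·3 = -1
a_4 = 2·-1 + 1·-4 + 1·4 = -2
a_5 = 2·-2 + 1·-1 + 1·-4 = -9
a_6 = 2·-9 + 1·-2 + 1·-1 = -21
a_7 = 2·-21 + 1·-9 + 1·-2 = -53
a_8 = 2·-53 + 1·-21 + 1·-9 = -136
a_9 = 2·-136 + 1·-53 + 1·-21 = -346
a_10 = 2·-346 + 1·-136 + 1·-53 = -881
a_11 = 2·-881 + 1·-346 + 1·-136 = -2244
a_12 = 2·-2244 + 1·-881 + 1·-346 = -5715
a_13 = 2·-5715 + 1·-2244 + 1·-881 = -14555
a_14 = 2·-14555 + 1·-5715 + 1·-2244 = -37069
a_15 = 2·-37069 + 1·-14555 + 1·-5715 = -94408
a_16 = 2·-94408 + 1·-37069 + 1·-14555 = -240440
a_17 = 2·-240440 + 1·-94408 + 1·-37069 = -612357
a_18 = 2·-612357 + 1·-240440 + 1·-94408 = -1559562
a_19 = 2·-1559562 + 1·-612357 + 1·-240440 = -3971921
a_20 = 2·-3971921 + 1·-1559562 + 1·-612357 = -10115761
a_21 = 2·-10115761 + 1·-3971921 + 1·-1559562 = -25763005
a_22 = 2·-25763005 + 1·-10115761 + 1·-3971921 = -65613692
a_23 = 2·-65613692 + 1·-25763005 + 1·-10115761 = -167106150
a_24 = 2·-167106150 + 1·-65613692 + 1·-25763005 = -425588997
a_25 = 2·-425588997 + 1·-167106150 + 1·-65613692 = -1083897836

-1083897836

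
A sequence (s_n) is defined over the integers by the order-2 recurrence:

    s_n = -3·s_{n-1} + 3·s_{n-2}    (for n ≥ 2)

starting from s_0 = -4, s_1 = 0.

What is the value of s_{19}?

s_2 = -3·0 + 3·-4 = -12
s_3 = -3·-12 + 3·0 = 36
s_4 = -3·36 + 3·-12 = -144
s_5 = -3·-144 + 3·36 = 540
s_6 = -3·540 + 3·-144 = -2052
s_7 = -3·-2052 + 3·540 = 7776
s_8 = -3·7776 + 3·-2052 = -29484
s_9 = -3·-29484 + 3·7776 = 111780
s_10 = -3·111780 + 3·-29484 = -423792
s_11 = -3·-423792 + 3·111780 = 1606716
s_12 = -3·1606716 + 3·-423792 = -6091524
s_13 = -3·-6091524 + 3·1606716 = 23094720
s_14 = -3·23094720 + 3·-6091524 = -87558732
s_15 = -3·-87558732 + 3·23094720 = 331960356
s_16 = -3·331960356 + 3·-87558732 = -1258557264
s_17 = -3·-1258557264 + 3·331960356 = 4771552860
s_18 = -3·4771552860 + 3·-1258557264 = -18090330372
s_19 = -3·-18090330372 + 3·4771552860 = 68585649696

68585649696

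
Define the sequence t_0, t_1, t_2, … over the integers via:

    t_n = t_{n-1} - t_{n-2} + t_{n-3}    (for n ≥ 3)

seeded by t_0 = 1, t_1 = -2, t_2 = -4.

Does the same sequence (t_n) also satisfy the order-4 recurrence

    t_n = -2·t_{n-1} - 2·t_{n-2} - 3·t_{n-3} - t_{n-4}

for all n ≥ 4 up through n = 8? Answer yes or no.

Terms t_0..t_8: 1, -2, -4, -1, 1, -2, -4, -1, 1
n=4: candidate gives 15, actual t_4 = 1 ✗

no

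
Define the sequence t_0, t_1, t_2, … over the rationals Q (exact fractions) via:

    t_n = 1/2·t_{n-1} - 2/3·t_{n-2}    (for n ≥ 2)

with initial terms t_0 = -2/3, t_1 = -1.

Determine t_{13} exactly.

t_2 = 1/2·-1 + -2/3·-2/3 = -1/18
t_3 = 1/2·-1/18 + -2/3·-1 = 23/36
t_4 = 1/2·23/36 + -2/3·-1/18 = 77/216
t_5 = 1/2·77/216 + -2/3·23/36 = -107/432
t_6 = 1/2·-107/432 + -2/3·77/216 = -937/2592
t_7 = 1/2·-937/2592 + -2/3·-107/432 = -1/64
t_8 = 1/2·-1/64 + -2/3·-937/2592 = 7253/31104
t_9 = 1/2·7253/31104 + -2/3·-1/64 = 7901/62208
t_10 = 1/2·7901/62208 + -2/3·7253/31104 = -34321/373248
t_11 = 1/2·-34321/373248 + -2/3·7901/62208 = -97529/746496
t_12 = 1/2·-97529/746496 + -2/3·-34321/373248 = -18019/4478976
t_13 = 1/2·-18019/4478976 + -2/3·-97529/746496 = 254071/2985984

254071/2985984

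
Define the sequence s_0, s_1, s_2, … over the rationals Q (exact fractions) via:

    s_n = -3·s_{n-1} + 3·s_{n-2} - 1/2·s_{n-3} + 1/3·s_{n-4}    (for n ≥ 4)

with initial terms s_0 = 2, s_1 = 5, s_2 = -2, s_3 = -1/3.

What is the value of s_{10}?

s_4 = -3·-1/3 + 3·-2 + -1/2·5 + 1/3·2 = -41/6
s_5 = -3·-41/6 + 3·-1/3 + -1/2·-2 + 1/3·5 = 133/6
s_6 = -3·133/6 + 3·-41/6 + -1/2·-1/3 + 1/3·-2 = -175/2
s_7 = -3·-175/2 + 3·133/6 + -1/2·-41/6 + 1/3·-1/3 = 11963/36
s_8 = -3·11963/36 + 3·-175/2 + -1/2·133/6 + 1/3·-41/6 = -11455/9
s_9 = -3·-11455/9 + 3·11963/36 + -1/2·-175/2 + 1/3·133/6 = 87595/18
s_10 = -3·87595/18 + 3·-11455/9 + -1/2·11963/36 + 1/3·-175/2 = -1340123/72

-1340123/72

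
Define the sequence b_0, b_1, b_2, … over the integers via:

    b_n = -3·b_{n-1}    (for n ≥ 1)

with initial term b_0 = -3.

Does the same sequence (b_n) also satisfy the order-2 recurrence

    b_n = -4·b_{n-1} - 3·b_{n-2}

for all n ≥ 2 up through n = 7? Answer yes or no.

Terms b_0..b_7: -3, 9, -27, 81, -243, 729, -2187, 6561
n=2: candidate gives -27, actual b_2 = -27 ✓
n=3: candidate gives 81, actual b_3 = 81 ✓
n=4: candidate gives -243, actual b_4 = -243 ✓
n=5: candidate gives 729, actual b_5 = 729 ✓
n=6: candidate gives -2187, actual b_6 = -2187 ✓
n=7: candidate gives 6561, actual b_7 = 6561 ✓

yes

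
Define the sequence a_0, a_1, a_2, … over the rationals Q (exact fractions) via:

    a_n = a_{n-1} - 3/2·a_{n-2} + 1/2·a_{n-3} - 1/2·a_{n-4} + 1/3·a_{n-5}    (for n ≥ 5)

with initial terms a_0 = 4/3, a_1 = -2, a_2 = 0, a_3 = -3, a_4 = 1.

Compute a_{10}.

1805/216

a_5 = 1·1 + -3/2·-3 + 1/2·0 + -1/2·-2 + 1/3·4/3 = 125/18
a_6 = 1·125/18 + -3/2·1 + 1/2·-3 + -1/2·0 + 1/3·-2 = 59/18
a_7 = 1·59/18 + -3/2·125/18 + 1/2·1 + -1/2·-3 + 1/3·0 = -185/36
a_8 = 1·-185/36 + -3/2·59/18 + 1/2·125/18 + -1/2·1 + 1/3·-3 = -97/12
a_9 = 1·-97/12 + -3/2·-185/36 + 1/2·59/18 + -1/2·125/18 + 1/3·1 = -15/8
a_10 = 1·-15/8 + -3/2·-97/12 + 1/2·-185/36 + -1/2·59/18 + 1/3·125/18 = 1805/216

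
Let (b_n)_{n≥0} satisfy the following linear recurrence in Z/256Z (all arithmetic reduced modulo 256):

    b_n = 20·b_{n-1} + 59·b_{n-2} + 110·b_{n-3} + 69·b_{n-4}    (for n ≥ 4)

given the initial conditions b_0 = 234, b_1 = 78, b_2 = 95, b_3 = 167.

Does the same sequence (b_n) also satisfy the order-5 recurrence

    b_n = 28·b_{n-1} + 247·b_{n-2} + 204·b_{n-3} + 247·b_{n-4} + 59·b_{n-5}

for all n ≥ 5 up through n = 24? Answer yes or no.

no

Terms b_0..b_24: 234, 78, 95, 167, 135, 225, 14, 248, 171, 45, 67, 237, 98, 50, 99, 63, 163, 69, 182, 36, 87, 229, 119, 41, 122
n=5: candidate gives 201, actual b_5 = 225 ✗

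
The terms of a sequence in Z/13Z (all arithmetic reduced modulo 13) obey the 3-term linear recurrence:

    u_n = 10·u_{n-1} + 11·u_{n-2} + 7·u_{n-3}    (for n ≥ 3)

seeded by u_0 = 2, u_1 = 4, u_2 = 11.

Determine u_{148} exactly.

u_3 = 10·11 + 11·4 + 7·2 = 12
u_4 = 10·12 + 11·11 + 7·4 = 9
u_5 = 10·9 + 11·12 + 7·11 = 0
u_6 = 10·0 + 11·9 + 7·12 = 1
u_7 = 10·1 + 11·0 + 7·9 = 8
u_8 = 10·8 + 11·1 + 7·0 = 0
u_9 = 10·0 + 11·8 + 7·1 = 4
u_10 = 10·4 + 11·0 + 7·8 = 5
u_11 = 10·5 + 11·4 + 7·0 = 3
u_12 = 10·3 + 11·5 + 7·4 = 9
u_13 = 10·9 + 11·3 + 7·5 = 2
u_14 = 10·2 + 11·9 + 7·3 = 10
u_15 = 10·10 + 11·2 + 7·9 = 3
u_16 = 10·3 + 11·10 + 7·2 = 11
u_17 = 10·11 + 11·3 + 7·10 = 5
u_18 = 10·5 + 11·11 + 7·3 = 10
u_19 = 10·10 + 11·5 + 7·11 = 11
u_20 = 10·11 + 11·10 + 7·5 = 8
u_21 = 10·8 + 11·11 + 7·10 = 11
u_22 = 10·11 + 11·8 + 7·11 = 2
u_23 = 10·2 + 11·11 + 7·8 = 2
u_24 = 10·2 + 11·2 + 7·11 = 2
u_25 = 10·2 + 11·2 + 7·2 = 4
u_26 = 10·4 + 11·2 + 7·2 = 11
(u_24, u_25, u_26) = (2, 4, 11) = (u_0, u_1, u_2), so the sequence has period 24.
148 ≡ 4 (mod 24), hence u_148 = u_4 = 9.

9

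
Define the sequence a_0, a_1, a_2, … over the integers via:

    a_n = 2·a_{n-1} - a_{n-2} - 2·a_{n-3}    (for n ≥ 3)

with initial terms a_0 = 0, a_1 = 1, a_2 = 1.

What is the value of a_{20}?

16911

a_3 = 2·1 + -1·1 + -2·0 = 1
a_4 = 2·1 + -1·1 + -2·1 = -1
a_5 = 2·-1 + -1·1 + -2·1 = -5
a_6 = 2·-5 + -1·-1 + -2·1 = -11
a_7 = 2·-11 + -1·-5 + -2·-1 = -15
a_8 = 2·-15 + -1·-11 + -2·-5 = -9
a_9 = 2·-9 + -1·-15 + -2·-11 = 19
a_10 = 2·19 + -1·-9 + -2·-15 = 77
a_11 = 2·77 + -1·19 + -2·-9 = 153
a_12 = 2·153 + -1·77 + -2·19 = 191
a_13 = 2·191 + -1·153 + -2·77 = 75
a_14 = 2·75 + -1·191 + -2·153 = -347
a_15 = 2·-347 + -1·75 + -2·191 = -1151
a_16 = 2·-1151 + -1·-347 + -2·75 = -2105
a_17 = 2·-2105 + -1·-1151 + -2·-347 = -2365
a_18 = 2·-2365 + -1·-2105 + -2·-1151 = -323
a_19 = 2·-323 + -1·-2365 + -2·-2105 = 5929
a_20 = 2·5929 + -1·-323 + -2·-2365 = 16911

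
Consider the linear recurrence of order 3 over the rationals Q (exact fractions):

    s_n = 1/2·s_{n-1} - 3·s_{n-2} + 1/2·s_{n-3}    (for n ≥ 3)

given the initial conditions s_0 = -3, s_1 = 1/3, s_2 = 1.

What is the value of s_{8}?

-1303/32

s_3 = 1/2·1 + -3·1/3 + 1/2·-3 = -2
s_4 = 1/2·-2 + -3·1 + 1/2·1/3 = -23/6
s_5 = 1/2·-23/6 + -3·-2 + 1/2·1 = 55/12
s_6 = 1/2·55/12 + -3·-23/6 + 1/2·-2 = 307/24
s_7 = 1/2·307/24 + -3·55/12 + 1/2·-23/6 = -445/48
s_8 = 1/2·-445/48 + -3·307/24 + 1/2·55/12 = -1303/32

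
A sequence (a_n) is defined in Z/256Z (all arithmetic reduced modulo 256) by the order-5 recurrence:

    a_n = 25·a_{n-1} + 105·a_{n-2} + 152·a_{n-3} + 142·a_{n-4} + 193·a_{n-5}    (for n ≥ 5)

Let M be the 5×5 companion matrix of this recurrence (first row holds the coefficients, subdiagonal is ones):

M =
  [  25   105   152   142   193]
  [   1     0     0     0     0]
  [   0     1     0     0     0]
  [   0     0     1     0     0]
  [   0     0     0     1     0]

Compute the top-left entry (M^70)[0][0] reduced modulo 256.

251

(M^70)[0][0] is the top entry after applying M 70 times to the unit state (1, 0, 0, 0, 0). Equivalently it is h_{74} for the auxiliary sequence (h_n) obeying the same recurrence with h_4 = 1 and h_i = 0 for 0 ≤ i < 4:
h_5 = 25·1 + 105·0 + 152·0 + 142·0 + 193·0 = 25
h_6 = 25·25 + 105·1 + 152·0 + 142·0 + 193·0 = 218
h_7 = 25·218 + 105·25 + 152·1 + 142·0 + 193·0 = 35
h_8 = 25·35 + 105·218 + 152·25 + 142·1 + 193·0 = 59
h_9 = 25·59 + 105·35 + 152·218 + 142·25 + 193·1 = 45
h_10 = 25·45 + 105·59 + 152·35 + 142·218 + 193·25 = 37
h_11 = 25·37 + 105·45 + 152·59 + 142·35 + 193·218 = 222
h_12 = 25·222 + 105·37 + 152·45 + 142·59 + 193·35 = 176
h_13 = 25·176 + 105·222 + 152·37 + 142·45 + 193·59 = 167
h_14 = 25·167 + 105·176 + 152·222 + 142·37 + 193·45 = 194
h_15 = 25·194 + 105·167 + 152·176 + 142·222 + 193·37 = 250
h_16 = 25·250 + 105·194 + 152·167 + 142·176 + 193·222 = 34
h_17 = 25·34 + 105·250 + 152·194 + 142·167 + 193·176 = 94
h_18 = 25·94 + 105·34 + 152·250 + 142·194 + 193·167 = 19
h_19 = 25·19 + 105·94 + 152·34 + 142·250 + 193·194 = 135
h_20 = 25·135 + 105·19 + 152·94 + 142·34 + 193·250 = 32
h_21 = 25·32 + 105·135 + 152·19 + 142·94 + 193·34 = 141
h_22 = 25·141 + 105·32 + 152·135 + 142·19 + 193·94 = 117
h_23 = 25·117 + 105·141 + 152·32 + 142·135 + 193·19 = 119
h_24 = 25·119 + 105·117 + 152·141 + 142·32 + 193·135 = 219
h_25 = 25·219 + 105·119 + 152·117 + 142·141 + 193·32 = 0
h_26 = 25·0 + 105·219 + 152·119 + 142·117 + 193·141 = 174
h_27 = 25·174 + 105·0 + 152·219 + 142·119 + 193·117 = 61
h_28 = 25·61 + 105·174 + 152·0 + 142·219 + 193·119 = 132
h_29 = 25·132 + 105·61 + 152·174 + 142·0 + 193·219 = 84
h_30 = 25·84 + 105·132 + 152·61 + 142·174 + 193·0 = 20
h_31 = 25·20 + 105·84 + 152·132 + 142·61 + 193·174 = 204
h_32 = 25·204 + 105·20 + 152·84 + 142·132 + 193·61 = 53
h_33 = 25·53 + 105·204 + 152·20 + 142·84 + 193·132 = 213
h_34 = 25·213 + 105·53 + 152·204 + 142·20 + 193·84 = 22
h_35 = 25·22 + 105·213 + 152·53 + 142·204 + 193·20 = 55
h_36 = 25·55 + 105·22 + 152·213 + 142·53 + 193·204 = 15
h_37 = 25·15 + 105·55 + 152·22 + 142·213 + 193·53 = 49
h_38 = 25·49 + 105·15 + 152·55 + 142·22 + 193·213 = 97
h_39 = 25·97 + 105·49 + 152·15 + 142·55 + 193·22 = 146
h_40 = 25·146 + 105·97 + 152·49 + 142·15 + 193·55 = 236
h_41 = 25·236 + 105·146 + 152·97 + 142·49 + 193·15 = 3
h_42 = 25·3 + 105·236 + 152·146 + 142·97 + 193·49 = 134
h_43 = 25·134 + 105·3 + 152·236 + 142·146 + 193·97 = 142
h_44 = 25·142 + 105·134 + 152·3 + 142·236 + 193·146 = 150
h_45 = 25·150 + 105·142 + 152·134 + 142·3 + 193·236 = 10
h_46 = 25·10 + 105·150 + 152·142 + 142·134 + 193·3 = 103
h_47 = 25·103 + 105·10 + 152·150 + 142·142 + 193·134 = 3
h_48 = 25·3 + 105·103 + 152·10 + 142·150 + 193·142 = 188
h_49 = 25·188 + 105·3 + 152·103 + 142·10 + 193·150 = 97
h_50 = 25·97 + 105·188 + 152·3 + 142·103 + 193·10 = 9
h_51 = 25·9 + 105·97 + 152·188 + 142·3 + 193·103 = 155
h_52 = 25·155 + 105·9 + 152·97 + 142·188 + 193·3 = 247
h_53 = 25·247 + 105·155 + 152·9 + 142·97 + 193·188 = 148
h_54 = 25·148 + 105·247 + 152·155 + 142·9 + 193·97 = 234
h_55 = 25·234 + 105·148 + 152·247 + 142·155 + 193·9 = 249
h_56 = 25·249 + 105·234 + 152·148 + 142·247 + 193·155 = 8
h_57 = 25·8 + 105·249 + 152·234 + 142·148 + 193·247 = 40
h_58 = 25·40 + 105·8 + 152·249 + 142·234 + 193·148 = 104
h_59 = 25·104 + 105·40 + 152·8 + 142·249 + 193·234 = 216
h_60 = 25·216 + 105·104 + 152·40 + 142·8 + 193·249 = 169
h_61 = 25·169 + 105·216 + 152·104 + 142·40 + 193·8 = 17
h_62 = 25·17 + 105·169 + 152·216 + 142·104 + 193·40 = 18
h_63 = 25·18 + 105·17 + 152·169 + 142·216 + 193·104 = 75
h_64 = 25·75 + 105·18 + 152·17 + 142·169 + 193·216 = 99
h_65 = 25·99 + 105·75 + 152·18 + 142·17 + 193·169 = 245
h_66 = 25·245 + 105·99 + 152·75 + 142·18 + 193·17 = 221
h_67 = 25·221 + 105·245 + 152·99 + 142·75 + 193·18 = 6
h_68 = 25·6 + 105·221 + 152·245 + 142·99 + 193·75 = 40
h_69 = 25·40 + 105·6 + 152·221 + 142·245 + 193·99 = 31
h_70 = 25·31 + 105·40 + 152·6 + 142·221 + 193·245 = 74
h_71 = 25·74 + 105·31 + 152·40 + 142·6 + 193·221 = 162
h_72 = 25·162 + 105·74 + 152·31 + 142·40 + 193·6 = 74
h_73 = 25·74 + 105·162 + 152·74 + 142·31 + 193·40 = 246
h_74 = 25·246 + 105·74 + 152·162 + 142·74 + 193·31 = 251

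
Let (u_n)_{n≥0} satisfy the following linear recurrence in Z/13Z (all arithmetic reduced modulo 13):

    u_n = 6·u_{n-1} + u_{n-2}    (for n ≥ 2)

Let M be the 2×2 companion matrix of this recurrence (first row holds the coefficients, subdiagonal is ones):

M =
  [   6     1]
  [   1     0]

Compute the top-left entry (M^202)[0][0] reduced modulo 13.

(M^202)[0][0] is the top entry after applying M 202 times to the unit state (1, 0). Equivalently it is h_{203} for the auxiliary sequence (h_n) obeying the same recurrence with h_1 = 1 and h_i = 0 for 0 ≤ i < 1:
h_2 = 6·1 + 1·0 = 6
h_3 = 6·6 + 1·1 = 11
h_4 = 6·11 + 1·6 = 7
h_5 = 6·7 + 1·11 = 1
h_6 = 6·1 + 1·7 = 0
h_7 = 6·0 + 1·1 = 1
(h_6, h_7) = (0, 1) = (h_0, h_1), so the sequence has period 6.
203 ≡ 5 (mod 6), hence h_203 = h_5 = 1.

1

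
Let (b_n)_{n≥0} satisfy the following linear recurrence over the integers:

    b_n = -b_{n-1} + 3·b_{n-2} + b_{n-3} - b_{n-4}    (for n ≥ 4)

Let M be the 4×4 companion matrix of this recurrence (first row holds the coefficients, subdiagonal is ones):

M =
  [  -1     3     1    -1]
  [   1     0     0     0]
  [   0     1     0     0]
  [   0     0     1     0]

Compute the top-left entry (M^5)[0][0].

-29

(M^5)[0][0] is the top entry after applying M 5 times to the unit state (1, 0, 0, 0). Equivalently it is h_{8} for the auxiliary sequence (h_n) obeying the same recurrence with h_3 = 1 and h_i = 0 for 0 ≤ i < 3:
h_4 = -1·1 + 3·0 + 1·0 + -1·0 = -1
h_5 = -1·-1 + 3·1 + 1·0 + -1·0 = 4
h_6 = -1·4 + 3·-1 + 1·1 + -1·0 = -6
h_7 = -1·-6 + 3·4 + 1·-1 + -1·1 = 16
h_8 = -1·16 + 3·-6 + 1·4 + -1·-1 = -29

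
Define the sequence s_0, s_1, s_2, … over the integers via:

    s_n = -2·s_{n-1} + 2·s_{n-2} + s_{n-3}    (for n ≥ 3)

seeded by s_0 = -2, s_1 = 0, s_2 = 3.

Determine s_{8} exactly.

s_3 = -2·3 + 2·0 + 1·-2 = -8
s_4 = -2·-8 + 2·3 + 1·0 = 22
s_5 = -2·22 + 2·-8 + 1·3 = -57
s_6 = -2·-57 + 2·22 + 1·-8 = 150
s_7 = -2·150 + 2·-57 + 1·22 = -392
s_8 = -2·-392 + 2·150 + 1·-57 = 1027

1027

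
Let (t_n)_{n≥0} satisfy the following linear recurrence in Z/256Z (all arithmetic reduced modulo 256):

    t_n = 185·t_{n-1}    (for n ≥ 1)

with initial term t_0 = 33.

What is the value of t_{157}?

121

t_1 = 185·33 = 217
t_2 = 185·217 = 209
t_3 = 185·209 = 9
t_4 = 185·9 = 129
t_5 = 185·129 = 57
t_6 = 185·57 = 49
t_7 = 185·49 = 105
t_8 = 185·105 = 225
t_9 = 185·225 = 153
t_10 = 185·153 = 145
t_11 = 185·145 = 201
t_12 = 185·201 = 65
t_13 = 185·65 = 249
t_14 = 185·249 = 241
t_15 = 185·241 = 41
t_16 = 185·41 = 161
t_17 = 185·161 = 89
t_18 = 185·89 = 81
t_19 = 185·81 = 137
t_20 = 185·137 = 1
t_21 = 185·1 = 185
t_22 = 185·185 = 177
t_23 = 185·177 = 233
t_24 = 185·233 = 97
t_25 = 185·97 = 25
t_26 = 185·25 = 17
t_27 = 185·17 = 73
t_28 = 185·73 = 193
t_29 = 185·193 = 121
t_30 = 185·121 = 113
t_31 = 185·113 = 169
t_32 = 185·169 = 33
(t_32) = (33) = (t_0), so the sequence has period 32.
157 ≡ 29 (mod 32), hence t_157 = t_29 = 121.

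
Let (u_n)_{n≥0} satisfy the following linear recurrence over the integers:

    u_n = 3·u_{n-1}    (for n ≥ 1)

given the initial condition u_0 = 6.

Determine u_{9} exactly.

u_1 = 3·6 = 18
u_2 = 3·18 = 54
u_3 = 3·54 = 162
u_4 = 3·162 = 486
u_5 = 3·486 = 1458
u_6 = 3·1458 = 4374
u_7 = 3·4374 = 13122
u_8 = 3·13122 = 39366
u_9 = 3·39366 = 118098

118098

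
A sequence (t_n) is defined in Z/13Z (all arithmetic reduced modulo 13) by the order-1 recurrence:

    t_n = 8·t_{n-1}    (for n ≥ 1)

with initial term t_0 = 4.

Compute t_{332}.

4

t_1 = 8·4 = 6
t_2 = 8·6 = 9
t_3 = 8·9 = 7
t_4 = 8·7 = 4
(t_4) = (4) = (t_0), so the sequence has period 4.
332 ≡ 0 (mod 4), hence t_332 = t_0 = 4.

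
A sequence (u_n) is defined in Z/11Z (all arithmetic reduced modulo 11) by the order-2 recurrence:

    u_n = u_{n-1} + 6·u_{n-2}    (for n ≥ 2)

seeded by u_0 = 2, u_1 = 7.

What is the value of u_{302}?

8

u_2 = 1·7 + 6·2 = 8
u_3 = 1·8 + 6·7 = 6
u_4 = 1·6 + 6·8 = 10
u_5 = 1·10 + 6·6 = 2
u_6 = 1·2 + 6·10 = 7
(u_5, u_6) = (2, 7) = (u_0, u_1), so the sequence has period 5.
302 ≡ 2 (mod 5), hence u_302 = u_2 = 8.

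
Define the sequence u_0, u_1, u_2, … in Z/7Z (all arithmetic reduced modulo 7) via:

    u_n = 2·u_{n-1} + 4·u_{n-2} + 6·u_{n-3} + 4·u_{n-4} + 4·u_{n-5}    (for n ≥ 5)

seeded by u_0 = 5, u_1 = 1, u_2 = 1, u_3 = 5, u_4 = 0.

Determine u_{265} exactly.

u_5 = 2·0 + 4·5 + 6·1 + 4·1 + 4·5 = 1
u_6 = 2·1 + 4·0 + 6·5 + 4·1 + 4·1 = 5
u_7 = 2·5 + 4·1 + 6·0 + 4·5 + 4·1 = 3
u_8 = 2·3 + 4·5 + 6·1 + 4·0 + 4·5 = 3
u_9 = 2·3 + 4·3 + 6·5 + 4·1 + 4·0 = 3
u_10 = 2·3 + 4·3 + 6·3 + 4·5 + 4·1 = 4
Continuing the recurrence:
  u_11 = 0;  u_12 = 2;  u_13 = 3;  u_14 = 0;  u_15 = 5;  u_16 = 1
  u_17 = 0;  u_18 = 4;  u_19 = 6;  u_20 = 3;  u_21 = 2;  u_22 = 5
  u_23 = 6;  u_24 = 3;  u_25 = 3;  u_26 = 5;  u_27 = 0;  u_28 = 4
  u_29 = 6;  u_30 = 4;  u_31 = 6;  u_32 = 3;  u_33 = 3;  u_34 = 3
  u_35 = 6;  u_36 = 1;  u_37 = 5;  u_38 = 4;  u_39 = 0;  u_40 = 4
  u_41 = 0;  u_42 = 3;  u_43 = 4;  u_44 = 1;  u_45 = 3;  u_46 = 4
  u_47 = 5;  u_48 = 1;  u_49 = 6;  u_50 = 4;  u_51 = 4;  u_52 = 0
  u_53 = 5;  u_54 = 4;  u_55 = 4;  u_56 = 0;  u_57 = 4;  u_58 = 5
  u_59 = 2;  u_60 = 1;  u_61 = 0;  u_62 = 3;  u_63 = 5;  u_64 = 6
  u_65 = 5;  u_66 = 6;  u_67 = 2;  u_68 = 4;  u_69 = 5;  u_70 = 5
  u_71 = 2;  u_72 = 1;  u_73 = 6;  u_74 = 5;  u_75 = 5;  u_76 = 1
  u_77 = 3;  u_78 = 0;  u_79 = 2;  u_80 = 4;  u_81 = 4;  u_82 = 6
  u_83 = 4;  u_84 = 3;  u_85 = 6;  u_86 = 4;  u_87 = 6;  u_88 = 1
  u_89 = 2;  u_90 = 0;  u_91 = 5;  u_92 = 1;  u_93 = 6;  u_94 = 5
  u_95 = 4;  u_96 = 4;  u_97 = 5;  u_98 = 3;  u_99 = 2;  u_100 = 1
  u_101 = 1;  u_102 = 1;  u_103 = 4;  u_104 = 2;  u_105 = 6;  u_106 = 3
  u_107 = 6;  u_108 = 0;  u_109 = 4;  u_110 = 3;  u_111 = 2;  u_112 = 1
  u_113 = 2;  u_114 = 6;  u_115 = 4;  u_116 = 0;  u_117 = 1;  u_118 = 2
  u_119 = 6;  u_120 = 0;  u_121 = 5;  u_122 = 2;  u_123 = 0;  u_124 = 6
  u_125 = 2;  u_126 = 0;  u_127 = 3;  u_128 = 0;  u_129 = 2;  u_130 = 2
  u_131 = 3;  u_132 = 3;  u_133 = 3;  u_134 = 3;  u_135 = 0;  u_136 = 5
  u_137 = 3;  u_138 = 1;  u_139 = 0;  u_140 = 0;  u_141 = 3;  u_142 = 1
  u_143 = 4;  u_144 = 2;  u_145 = 3;  u_146 = 5;  u_147 = 5;  u_148 = 2
  u_149 = 4;  u_150 = 1;  u_151 = 0;  u_152 = 0;  u_153 = 2;  u_154 = 3
  u_155 = 4;  u_156 = 4;  u_157 = 1;  u_158 = 6;  u_159 = 5;  u_160 = 2
  u_161 = 3;  u_162 = 2;  u_163 = 2;  u_164 = 2;  u_165 = 2;  u_166 = 2
  u_167 = 5;  u_168 = 4;  u_169 = 0;  u_170 = 6;  u_171 = 1;  u_172 = 6
  u_173 = 5;  u_174 = 1;  u_175 = 2;  u_176 = 3;  u_177 = 1;  u_178 = 1
  u_179 = 1;  u_180 = 4;  u_181 = 6;  u_182 = 0;  u_183 = 0;  u_184 = 0
  u_185 = 5;  u_186 = 6;  u_187 = 4;  u_188 = 6;  u_189 = 0;  u_190 = 1
  u_191 = 1;  u_192 = 4;  u_193 = 0;  u_194 = 5;  u_195 = 0;  u_196 = 5
  u_197 = 0;  u_198 = 5;  u_199 = 4;  u_200 = 6;  u_201 = 1;  u_202 = 0
  u_203 = 6;  u_204 = 2;  u_205 = 0;  u_206 = 6;  u_207 = 6;  u_208 = 5
  u_209 = 1;  u_210 = 5;  u_211 = 1;  u_212 = 2;  u_213 = 6;  u_214 = 1
  u_215 = 6;  u_216 = 1;  u_217 = 1;  u_218 = 0;  u_219 = 3;  u_220 = 5
  u_221 = 2;  u_222 = 4;  u_223 = 2;  u_224 = 1;  u_225 = 6;  u_226 = 3
  u_227 = 4;  u_228 = 5;  u_229 = 2;  u_230 = 0;  u_231 = 3;  u_232 = 5
  u_233 = 1;  u_234 = 6;  u_235 = 2;  u_236 = 3;  u_237 = 4;  u_238 = 4
  u_239 = 4;  u_240 = 5;  u_241 = 1;  u_242 = 1;  u_243 = 5;  u_244 = 0
  u_245 = 1;  u_246 = 5;  u_247 = 3;  u_248 = 3;  u_249 = 3;  u_250 = 4
  u_251 = 0;  u_252 = 2;  u_253 = 3;  u_254 = 0;  u_255 = 5;  u_256 = 1
  u_257 = 0;  u_258 = 4;  u_259 = 6;  u_260 = 3;  u_261 = 2;  u_262 = 5
  u_263 = 6
u_264 = 2·6 + 4·5 + 6·2 + 4·3 + 4·6 = 3
u_265 = 2·3 + 4·6 + 6·5 + 4·2 + 4·3 = 3

3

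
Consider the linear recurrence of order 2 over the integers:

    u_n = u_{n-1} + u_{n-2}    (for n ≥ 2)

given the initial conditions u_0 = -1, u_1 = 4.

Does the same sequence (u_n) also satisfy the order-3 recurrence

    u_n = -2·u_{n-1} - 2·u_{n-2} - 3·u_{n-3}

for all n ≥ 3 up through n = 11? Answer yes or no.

no

Terms u_0..u_11: -1, 4, 3, 7, 10, 17, 27, 44, 71, 115, 186, 301
n=3: candidate gives -11, actual u_3 = 7 ✗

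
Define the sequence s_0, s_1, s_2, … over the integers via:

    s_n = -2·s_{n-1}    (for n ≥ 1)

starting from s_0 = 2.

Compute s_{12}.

8192

s_1 = -2·2 = -4
s_2 = -2·-4 = 8
s_3 = -2·8 = -16
s_4 = -2·-16 = 32
s_5 = -2·32 = -64
s_6 = -2·-64 = 128
s_7 = -2·128 = -256
s_8 = -2·-256 = 512
s_9 = -2·512 = -1024
s_10 = -2·-1024 = 2048
s_11 = -2·2048 = -4096
s_12 = -2·-4096 = 8192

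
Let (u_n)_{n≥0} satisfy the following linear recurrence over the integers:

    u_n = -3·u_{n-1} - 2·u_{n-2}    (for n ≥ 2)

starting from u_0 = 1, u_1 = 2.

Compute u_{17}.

u_2 = -3·2 + -2·1 = -8
u_3 = -3·-8 + -2·2 = 20
u_4 = -3·20 + -2·-8 = -44
u_5 = -3·-44 + -2·20 = 92
u_6 = -3·92 + -2·-44 = -188
u_7 = -3·-188 + -2·92 = 380
u_8 = -3·380 + -2·-188 = -764
u_9 = -3·-764 + -2·380 = 1532
u_10 = -3·1532 + -2·-764 = -3068
u_11 = -3·-3068 + -2·1532 = 6140
u_12 = -3·6140 + -2·-3068 = -12284
u_13 = -3·-12284 + -2·6140 = 24572
u_14 = -3·24572 + -2·-12284 = -49148
u_15 = -3·-49148 + -2·24572 = 98300
u_16 = -3·98300 + -2·-49148 = -196604
u_17 = -3·-196604 + -2·98300 = 393212

393212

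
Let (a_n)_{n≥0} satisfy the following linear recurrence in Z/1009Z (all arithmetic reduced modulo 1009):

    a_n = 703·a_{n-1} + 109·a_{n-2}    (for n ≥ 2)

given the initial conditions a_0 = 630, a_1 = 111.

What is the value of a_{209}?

277

a_2 = 703·111 + 109·630 = 398
a_3 = 703·398 + 109·111 = 292
a_4 = 703·292 + 109·398 = 444
a_5 = 703·444 + 109·292 = 900
a_6 = 703·900 + 109·444 = 21
a_7 = 703·21 + 109·900 = 864
Continuing the recurrence:
  a_8 = 245;  a_9 = 35;  a_10 = 860;  a_11 = 977;  a_12 = 614;  a_13 = 338
  a_14 = 831;  a_15 = 500;  a_16 = 137;  a_17 = 470;  a_18 = 265;  a_19 = 410
  a_20 = 289;  a_21 = 652;  a_22 = 492;  a_23 = 227;  a_24 = 310;  a_25 = 513
  a_26 = 919;  a_27 = 719;  a_28 = 228;  a_29 = 531;  a_30 = 599;  a_31 = 710
  a_32 = 390;  a_33 = 428;  a_34 = 334;  a_35 = 952;  a_36 = 371;  a_37 = 332
  a_38 = 396;  a_39 = 777;  a_40 = 139;  a_41 = 790;  a_42 = 436;  a_43 = 117
  a_44 = 623;  a_45 = 708;  a_46 = 591;  a_47 = 253;  a_48 = 118;  a_49 = 550
  a_50 = 957;  a_51 = 187;  a_52 = 677;  a_53 = 895;  a_54 = 714;  a_55 = 151
  a_56 = 341;  a_57 = 905;  a_58 = 381;  a_59 = 221;  a_60 = 137;  a_61 = 329
  a_62 = 24;  a_63 = 265;  a_64 = 228;  a_65 = 486;  a_66 = 243;  a_67 = 814
  a_68 = 392;  a_69 = 53;  a_70 = 276;  a_71 = 23;  a_72 = 848;  a_73 = 314
  a_74 = 384;  a_75 = 469;  a_76 = 251;  a_77 = 549;  a_78 = 625;  a_79 = 770
  a_80 = 1008;  a_81 = 489;  a_82 = 598;  a_83 = 474;  a_84 = 858;  a_85 = 1008
  a_86 = 1000;  a_87 = 627;  a_88 = 885;  a_89 = 342;  a_90 = 894;  a_91 = 829
  a_92 = 167;  a_93 = 917;  a_94 = 950;  a_95 = 963;  a_96 = 582;  a_97 = 532
  a_98 = 537;  a_99 = 620;  a_100 = 992;  a_101 = 134;  a_102 = 530;  a_103 = 749
  a_104 = 106;  a_105 = 773;  a_106 = 23;  a_107 = 535;  a_108 = 237;  a_109 = 928
  a_110 = 169;  a_111 = 1006;  a_112 = 168;  a_113 = 733;  a_114 = 859;  a_115 = 681
  a_116 = 271;  a_117 = 384;  a_118 = 827;  a_119 = 684;  a_120 = 910;  a_121 = 923
  a_122 = 390;  a_123 = 438;  a_124 = 301;  a_125 = 32;  a_126 = 819;  a_127 = 79
  a_128 = 521;  a_129 = 535;  a_130 = 33;  a_131 = 794;  a_132 = 775;  a_133 = 746
  a_134 = 486;  a_135 = 201;  a_136 = 549;  a_137 = 220;  a_138 = 593;  a_139 = 935
  a_140 = 507;  a_141 = 250;  a_142 = 961;  a_143 = 569;  a_144 = 256;  a_145 = 838
  a_146 = 519;  a_147 = 131;  a_148 = 341;  a_149 = 743;  a_150 = 512;  a_151 = 999
  a_152 = 346;  a_153 = 997;  a_154 = 17;  a_155 = 553;  a_156 = 129;  a_157 = 623
  a_158 = 1007;  a_159 = 916;  a_160 = 997;  a_161 = 598;  a_162 = 351;  a_163 = 154
  a_164 = 216;  a_165 = 131;  a_166 = 611;  a_167 = 861;  a_168 = 897;  a_169 = 987
  a_170 = 578;  a_171 = 336;  a_172 = 546;  a_173 = 718;  a_174 = 237;  a_175 = 695
  a_176 = 837;  a_177 = 244;  a_178 = 425;  a_179 = 473;  a_180 = 469;  a_181 = 871
  a_182 = 521;  a_183 = 89;  a_184 = 294;  a_185 = 457;  a_186 = 167;  a_187 = 729
  a_188 = 965;  a_189 = 97;  a_190 = 837;  a_191 = 647;  a_192 = 205;  a_193 = 730
  a_194 = 765;  a_195 = 866;  a_196 = 9;  a_197 = 830;  a_198 = 260;  a_199 = 820
  a_200 = 409;  a_201 = 550;  a_202 = 388;  a_203 = 753;  a_204 = 557;  a_205 = 427
  a_206 = 681;  a_207 = 606
a_208 = 703·606 + 109·681 = 792
a_209 = 703·792 + 109·606 = 277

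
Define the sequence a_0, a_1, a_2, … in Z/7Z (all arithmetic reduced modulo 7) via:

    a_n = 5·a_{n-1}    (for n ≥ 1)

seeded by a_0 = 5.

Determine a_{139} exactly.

4

a_1 = 5·5 = 4
a_2 = 5·4 = 6
a_3 = 5·6 = 2
a_4 = 5·2 = 3
a_5 = 5·3 = 1
a_6 = 5·1 = 5
(a_6) = (5) = (a_0), so the sequence has period 6.
139 ≡ 1 (mod 6), hence a_139 = a_1 = 4.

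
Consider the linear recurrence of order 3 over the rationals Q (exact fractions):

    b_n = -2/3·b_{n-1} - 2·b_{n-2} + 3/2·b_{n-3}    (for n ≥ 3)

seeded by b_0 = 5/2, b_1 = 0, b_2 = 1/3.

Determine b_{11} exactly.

b_3 = -2/3·1/3 + -2·0 + 3/2·5/2 = 127/36
b_4 = -2/3·127/36 + -2·1/3 + 3/2·0 = -163/54
b_5 = -2/3·-163/54 + -2·127/36 + 3/2·1/3 = -368/81
b_6 = -2/3·-368/81 + -2·-163/54 + 3/2·127/36 = 27911/1944
b_7 = -2/3·27911/1944 + -2·-368/81 + 3/2·-163/54 = -7309/1458
b_8 = -2/3·-7309/1458 + -2·27911/1944 + 3/2·-368/81 = -281579/8748
b_9 = -2/3·-281579/8748 + -2·-7309/1458 + 3/2·27911/1944 = 5565919/104976
b_10 = -2/3·5565919/104976 + -2·-281579/8748 + 3/2·-7309/1458 = 3386867/157464
b_11 = -2/3·3386867/157464 + -2·5565919/104976 + 3/2·-281579/8748 = -9959363/59049

-9959363/59049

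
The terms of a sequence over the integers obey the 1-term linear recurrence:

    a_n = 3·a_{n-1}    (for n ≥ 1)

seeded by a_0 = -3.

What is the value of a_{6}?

a_1 = 3·-3 = -9
a_2 = 3·-9 = -27
a_3 = 3·-27 = -81
a_4 = 3·-81 = -243
a_5 = 3·-243 = -729
a_6 = 3·-729 = -2187

-2187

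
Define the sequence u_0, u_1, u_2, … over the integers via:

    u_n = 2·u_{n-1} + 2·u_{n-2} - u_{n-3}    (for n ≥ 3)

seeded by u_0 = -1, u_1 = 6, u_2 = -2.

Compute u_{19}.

u_3 = 2·-2 + 2·6 + -1·-1 = 9
u_4 = 2·9 + 2·-2 + -1·6 = 8
u_5 = 2·8 + 2·9 + -1·-2 = 36
u_6 = 2·36 + 2·8 + -1·9 = 79
u_7 = 2·79 + 2·36 + -1·8 = 222
u_8 = 2·222 + 2·79 + -1·36 = 566
u_9 = 2·566 + 2·222 + -1·79 = 1497
u_10 = 2·1497 + 2·566 + -1·222 = 3904
u_11 = 2·3904 + 2·1497 + -1·566 = 10236
u_12 = 2·10236 + 2·3904 + -1·1497 = 26783
u_13 = 2·26783 + 2·10236 + -1·3904 = 70134
u_14 = 2·70134 + 2·26783 + -1·10236 = 183598
u_15 = 2·183598 + 2·70134 + -1·26783 = 480681
u_16 = 2·480681 + 2·183598 + -1·70134 = 1258424
u_17 = 2·1258424 + 2·480681 + -1·183598 = 3294612
u_18 = 2·3294612 + 2·1258424 + -1·480681 = 8625391
u_19 = 2·8625391 + 2·3294612 + -1·1258424 = 22581582

22581582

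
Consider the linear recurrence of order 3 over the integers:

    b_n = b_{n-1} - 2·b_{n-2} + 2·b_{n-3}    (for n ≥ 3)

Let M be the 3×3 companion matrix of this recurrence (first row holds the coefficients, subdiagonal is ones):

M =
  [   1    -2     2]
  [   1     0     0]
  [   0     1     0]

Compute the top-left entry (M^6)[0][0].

-5

(M^6)[0][0] is the top entry after applying M 6 times to the unit state (1, 0, 0). Equivalently it is h_{8} for the auxiliary sequence (h_n) obeying the same recurrence with h_2 = 1 and h_i = 0 for 0 ≤ i < 2:
h_3 = 1·1 + -2·0 + 2·0 = 1
h_4 = 1·1 + -2·1 + 2·0 = -1
h_5 = 1·-1 + -2·1 + 2·1 = -1
h_6 = 1·-1 + -2·-1 + 2·1 = 3
h_7 = 1·3 + -2·-1 + 2·-1 = 3
h_8 = 1·3 + -2·3 + 2·-1 = -5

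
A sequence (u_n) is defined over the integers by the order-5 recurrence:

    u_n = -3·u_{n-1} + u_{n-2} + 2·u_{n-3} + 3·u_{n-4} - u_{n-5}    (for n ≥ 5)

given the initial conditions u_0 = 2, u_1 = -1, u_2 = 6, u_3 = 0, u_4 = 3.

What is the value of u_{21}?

u_5 = -3·3 + 1·0 + 2·6 + 3·-1 + -1·2 = -2
u_6 = -3·-2 + 1·3 + 2·0 + 3·6 + -1·-1 = 28
u_7 = -3·28 + 1·-2 + 2·3 + 3·0 + -1·6 = -86
u_8 = -3·-86 + 1·28 + 2·-2 + 3·3 + -1·0 = 291
u_9 = -3·291 + 1·-86 + 2·28 + 3·-2 + -1·3 = -912
u_10 = -3·-912 + 1·291 + 2·-86 + 3·28 + -1·-2 = 2941
u_11 = -3·2941 + 1·-912 + 2·291 + 3·-86 + -1·28 = -9439
u_12 = -3·-9439 + 1·2941 + 2·-912 + 3·291 + -1·-86 = 30393
u_13 = -3·30393 + 1·-9439 + 2·2941 + 3·-912 + -1·291 = -97763
u_14 = -3·-97763 + 1·30393 + 2·-9439 + 3·2941 + -1·-912 = 314539
u_15 = -3·314539 + 1·-97763 + 2·30393 + 3·-9439 + -1·2941 = -1011852
u_16 = -3·-1011852 + 1·314539 + 2·-97763 + 3·30393 + -1·-9439 = 3255187
u_17 = -3·3255187 + 1·-1011852 + 2·314539 + 3·-97763 + -1·30393 = -10472017
u_18 = -3·-10472017 + 1·3255187 + 2·-1011852 + 3·314539 + -1·-97763 = 33688914
u_19 = -3·33688914 + 1·-10472017 + 2·3255187 + 3·-1011852 + -1·314539 = -108378480
u_20 = -3·-108378480 + 1·33688914 + 2·-10472017 + 3·3255187 + -1·-1011852 = 348657733
u_21 = -3·348657733 + 1·-108378480 + 2·33688914 + 3·-10472017 + -1·3255187 = -1121645089

-1121645089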